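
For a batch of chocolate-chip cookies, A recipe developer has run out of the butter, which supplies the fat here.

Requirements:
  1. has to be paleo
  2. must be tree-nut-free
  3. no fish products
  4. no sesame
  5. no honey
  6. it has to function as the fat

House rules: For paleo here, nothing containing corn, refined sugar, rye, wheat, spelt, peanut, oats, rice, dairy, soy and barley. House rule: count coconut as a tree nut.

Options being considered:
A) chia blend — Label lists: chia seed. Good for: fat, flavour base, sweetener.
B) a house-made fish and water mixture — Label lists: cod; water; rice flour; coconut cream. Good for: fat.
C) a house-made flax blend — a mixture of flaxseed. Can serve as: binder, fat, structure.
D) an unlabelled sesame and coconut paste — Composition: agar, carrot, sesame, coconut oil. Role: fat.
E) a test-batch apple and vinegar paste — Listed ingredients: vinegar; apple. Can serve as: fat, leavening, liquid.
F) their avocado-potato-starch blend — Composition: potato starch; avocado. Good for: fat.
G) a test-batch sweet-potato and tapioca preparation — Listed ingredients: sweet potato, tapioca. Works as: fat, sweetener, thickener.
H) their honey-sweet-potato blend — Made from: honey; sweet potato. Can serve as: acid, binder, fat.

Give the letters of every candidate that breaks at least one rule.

A: every rule checks out — keep
B: has rice flour, so not paleo; has coconut cream, so not tree-nut-free (and 1 more) — reject
C: only flaxseed; none excluded — OK
D: has sesame, so not sesame-free; has coconut oil, so not tree-nut-free — out
E: nothing on the exclusion list — valid
F: tree-nut-free, no sesame — keep
G: nothing on the exclusion list — OK
H: has honey, so not honey-free — reject

B, D, H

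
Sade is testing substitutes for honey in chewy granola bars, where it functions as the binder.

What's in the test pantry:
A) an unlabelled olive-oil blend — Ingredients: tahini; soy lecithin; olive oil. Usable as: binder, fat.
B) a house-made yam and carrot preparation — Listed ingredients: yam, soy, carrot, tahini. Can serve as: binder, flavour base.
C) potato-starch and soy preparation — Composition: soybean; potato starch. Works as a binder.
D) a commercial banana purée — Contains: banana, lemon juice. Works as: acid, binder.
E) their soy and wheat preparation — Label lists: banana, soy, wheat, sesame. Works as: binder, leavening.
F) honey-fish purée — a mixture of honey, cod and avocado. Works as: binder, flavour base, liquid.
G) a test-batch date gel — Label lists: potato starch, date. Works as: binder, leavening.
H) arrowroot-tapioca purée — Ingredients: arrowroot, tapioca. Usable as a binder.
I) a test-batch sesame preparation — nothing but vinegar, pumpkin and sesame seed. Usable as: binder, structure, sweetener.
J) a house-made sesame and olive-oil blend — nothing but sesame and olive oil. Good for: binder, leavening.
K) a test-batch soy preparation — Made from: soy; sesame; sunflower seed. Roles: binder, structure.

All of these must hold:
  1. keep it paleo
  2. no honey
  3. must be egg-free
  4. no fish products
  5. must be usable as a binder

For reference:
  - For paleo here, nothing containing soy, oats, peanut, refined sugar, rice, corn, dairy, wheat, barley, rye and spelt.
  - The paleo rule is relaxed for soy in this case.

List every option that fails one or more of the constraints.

E, F

A: soy is permitted under the paleo carve-out; nothing else excluded — OK
B: soy is permitted under the paleo carve-out; nothing else excluded — keep
C: soy is permitted under the paleo carve-out; nothing else excluded — OK
D: no fish, no honey — keep
E: has wheat, so not paleo — reject
F: has cod, so not fish-free; has honey, so not honey-free — reject
G: every rule checks out — OK
H: only arrowroot and tapioca; none excluded — keep
I: only sesame seed, vinegar, and pumpkin; none excluded — OK
J: works as a binder, paleo, no fish — valid
K: soy is permitted under the paleo carve-out; nothing else excluded — OK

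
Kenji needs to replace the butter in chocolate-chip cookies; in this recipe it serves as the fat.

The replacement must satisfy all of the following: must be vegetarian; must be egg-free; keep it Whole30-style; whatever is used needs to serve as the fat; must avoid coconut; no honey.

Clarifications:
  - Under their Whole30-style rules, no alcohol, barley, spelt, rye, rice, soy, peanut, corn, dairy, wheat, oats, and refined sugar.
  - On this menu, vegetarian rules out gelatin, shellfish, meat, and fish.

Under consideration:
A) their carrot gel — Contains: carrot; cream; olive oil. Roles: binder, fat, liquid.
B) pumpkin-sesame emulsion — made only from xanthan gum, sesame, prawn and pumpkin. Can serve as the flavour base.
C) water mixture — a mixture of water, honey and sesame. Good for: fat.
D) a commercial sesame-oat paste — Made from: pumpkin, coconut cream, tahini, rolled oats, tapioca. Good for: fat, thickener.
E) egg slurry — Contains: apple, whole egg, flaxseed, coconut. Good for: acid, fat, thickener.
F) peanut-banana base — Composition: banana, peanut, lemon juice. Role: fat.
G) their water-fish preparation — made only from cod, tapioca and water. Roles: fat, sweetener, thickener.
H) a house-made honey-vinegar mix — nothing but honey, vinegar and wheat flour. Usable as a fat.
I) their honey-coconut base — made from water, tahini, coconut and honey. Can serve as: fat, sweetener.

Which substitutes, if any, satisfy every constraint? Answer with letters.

none

A: has cream, so not Whole30-style — no
B: not usable as a fat; has prawn, so not vegetarian — no
C: has honey, so not honey-free — reject
D: has rolled oats, so not Whole30-style; has coconut cream, so not coconut-free — no
E: has coconut, so not coconut-free; has whole egg, so not egg-free — reject
F: has peanut, so not Whole30-style — reject
G: has cod, so not vegetarian — reject
H: has wheat flour, so not Whole30-style; has honey, so not honey-free — no
I: has honey, so not honey-free; has coconut, so not coconut-free — reject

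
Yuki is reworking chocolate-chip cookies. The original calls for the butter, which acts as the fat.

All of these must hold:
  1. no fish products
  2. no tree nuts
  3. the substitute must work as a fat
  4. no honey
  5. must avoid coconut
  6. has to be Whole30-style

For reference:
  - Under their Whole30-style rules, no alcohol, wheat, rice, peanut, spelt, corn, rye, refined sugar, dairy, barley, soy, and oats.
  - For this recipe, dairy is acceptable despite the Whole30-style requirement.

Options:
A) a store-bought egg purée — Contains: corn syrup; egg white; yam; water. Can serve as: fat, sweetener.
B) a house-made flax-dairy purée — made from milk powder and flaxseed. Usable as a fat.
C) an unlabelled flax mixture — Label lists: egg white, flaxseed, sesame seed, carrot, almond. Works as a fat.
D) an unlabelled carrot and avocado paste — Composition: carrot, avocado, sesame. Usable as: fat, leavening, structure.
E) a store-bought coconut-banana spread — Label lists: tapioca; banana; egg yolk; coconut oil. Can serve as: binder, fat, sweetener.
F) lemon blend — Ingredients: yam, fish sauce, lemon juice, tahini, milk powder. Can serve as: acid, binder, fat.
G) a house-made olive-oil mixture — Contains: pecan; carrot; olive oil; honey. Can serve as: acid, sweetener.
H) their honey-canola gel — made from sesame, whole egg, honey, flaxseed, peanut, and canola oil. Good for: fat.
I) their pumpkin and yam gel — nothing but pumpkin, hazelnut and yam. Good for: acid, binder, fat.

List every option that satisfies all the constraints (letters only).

B, D

A: has corn syrup, so not Whole30-style — out
B: dairy is permitted under the Whole30-style carve-out; nothing else excluded — valid
C: has almond, so not tree-nut-free — out
D: Whole30-style, no coconut — keep
E: has coconut oil, so not coconut-free — out
F: has fish sauce, so not fish-free — out
G: not usable as a fat; has pecan, so not tree-nut-free (and 1 more) — reject
H: has peanut, so not Whole30-style; has honey, so not honey-free — reject
I: has hazelnut, so not tree-nut-free — no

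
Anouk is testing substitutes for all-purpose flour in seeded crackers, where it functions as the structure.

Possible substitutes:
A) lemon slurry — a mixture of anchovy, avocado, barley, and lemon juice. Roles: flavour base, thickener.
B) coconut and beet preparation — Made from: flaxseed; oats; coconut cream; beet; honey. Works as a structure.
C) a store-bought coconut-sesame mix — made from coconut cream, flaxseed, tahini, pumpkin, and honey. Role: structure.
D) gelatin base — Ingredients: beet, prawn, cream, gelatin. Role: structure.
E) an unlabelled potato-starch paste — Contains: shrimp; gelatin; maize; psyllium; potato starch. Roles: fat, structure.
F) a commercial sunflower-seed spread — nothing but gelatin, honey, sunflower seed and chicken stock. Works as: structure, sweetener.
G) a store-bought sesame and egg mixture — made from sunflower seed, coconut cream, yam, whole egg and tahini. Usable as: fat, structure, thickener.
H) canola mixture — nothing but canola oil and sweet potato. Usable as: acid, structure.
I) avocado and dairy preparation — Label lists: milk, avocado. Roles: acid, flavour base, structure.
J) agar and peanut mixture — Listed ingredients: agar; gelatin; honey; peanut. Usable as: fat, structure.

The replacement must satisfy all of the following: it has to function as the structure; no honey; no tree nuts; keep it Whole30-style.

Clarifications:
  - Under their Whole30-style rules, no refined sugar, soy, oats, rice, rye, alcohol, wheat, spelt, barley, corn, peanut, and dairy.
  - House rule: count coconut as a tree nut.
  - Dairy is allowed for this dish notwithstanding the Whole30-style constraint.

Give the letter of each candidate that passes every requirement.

A: not usable as a structure; has barley, so not Whole30-style — reject
B: has oats, so not Whole30-style; has honey, so not honey-free (and 1 more) — reject
C: has honey, so not honey-free; has coconut cream, so not tree-nut-free — reject
D: dairy is permitted under the Whole30-style carve-out; nothing else excluded — OK
E: has maize, so not Whole30-style — out
F: has honey, so not honey-free — reject
G: has coconut cream, so not tree-nut-free — out
H: only sweet potato and canola oil; none excluded — keep
I: dairy is permitted under the Whole30-style carve-out; nothing else excluded — OK
J: has peanut, so not Whole30-style; has honey, so not honey-free — no

D, H, I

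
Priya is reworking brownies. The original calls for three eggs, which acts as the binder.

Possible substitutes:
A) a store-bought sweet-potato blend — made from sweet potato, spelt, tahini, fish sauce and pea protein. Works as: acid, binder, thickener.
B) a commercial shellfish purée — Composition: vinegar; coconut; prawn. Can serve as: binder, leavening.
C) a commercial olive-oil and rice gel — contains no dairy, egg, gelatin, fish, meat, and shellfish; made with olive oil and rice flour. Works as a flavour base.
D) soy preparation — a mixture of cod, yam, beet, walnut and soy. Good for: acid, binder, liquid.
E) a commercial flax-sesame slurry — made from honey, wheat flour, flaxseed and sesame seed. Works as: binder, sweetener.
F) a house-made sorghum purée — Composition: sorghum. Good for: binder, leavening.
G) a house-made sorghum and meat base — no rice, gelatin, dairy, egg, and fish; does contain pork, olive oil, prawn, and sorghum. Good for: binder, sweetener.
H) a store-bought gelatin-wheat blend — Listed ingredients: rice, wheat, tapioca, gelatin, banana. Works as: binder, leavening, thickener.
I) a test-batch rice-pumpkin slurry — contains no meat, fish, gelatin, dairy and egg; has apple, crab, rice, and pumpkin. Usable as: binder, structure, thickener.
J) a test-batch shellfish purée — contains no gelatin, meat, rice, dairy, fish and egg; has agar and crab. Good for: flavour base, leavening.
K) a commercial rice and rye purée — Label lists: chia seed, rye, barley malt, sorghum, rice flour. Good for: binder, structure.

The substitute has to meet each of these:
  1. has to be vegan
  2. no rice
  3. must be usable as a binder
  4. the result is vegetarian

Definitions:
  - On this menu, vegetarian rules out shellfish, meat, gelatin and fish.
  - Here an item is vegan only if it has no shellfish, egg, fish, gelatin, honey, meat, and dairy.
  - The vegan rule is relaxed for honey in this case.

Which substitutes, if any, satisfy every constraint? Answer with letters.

E, F

A: has fish sauce, so not vegetarian; has fish sauce, so not vegan — out
B: has prawn, so not vegetarian; has prawn, so not vegan — no
C: not usable as a binder; has rice flour, so not rice-free — reject
D: has cod, so not vegetarian; has cod, so not vegan — no
E: honey is permitted under the vegan carve-out; nothing else excluded — keep
F: all constraints satisfied — OK
G: has pork, so not vegetarian; has pork, so not vegan — reject
H: has gelatin, so not vegetarian; has gelatin, so not vegan (and 1 more) — reject
I: has crab, so not vegetarian; has crab, so not vegan (and 1 more) — no
J: not usable as a binder; has crab, so not vegetarian (and 1 more) — reject
K: has rice flour, so not rice-free — reject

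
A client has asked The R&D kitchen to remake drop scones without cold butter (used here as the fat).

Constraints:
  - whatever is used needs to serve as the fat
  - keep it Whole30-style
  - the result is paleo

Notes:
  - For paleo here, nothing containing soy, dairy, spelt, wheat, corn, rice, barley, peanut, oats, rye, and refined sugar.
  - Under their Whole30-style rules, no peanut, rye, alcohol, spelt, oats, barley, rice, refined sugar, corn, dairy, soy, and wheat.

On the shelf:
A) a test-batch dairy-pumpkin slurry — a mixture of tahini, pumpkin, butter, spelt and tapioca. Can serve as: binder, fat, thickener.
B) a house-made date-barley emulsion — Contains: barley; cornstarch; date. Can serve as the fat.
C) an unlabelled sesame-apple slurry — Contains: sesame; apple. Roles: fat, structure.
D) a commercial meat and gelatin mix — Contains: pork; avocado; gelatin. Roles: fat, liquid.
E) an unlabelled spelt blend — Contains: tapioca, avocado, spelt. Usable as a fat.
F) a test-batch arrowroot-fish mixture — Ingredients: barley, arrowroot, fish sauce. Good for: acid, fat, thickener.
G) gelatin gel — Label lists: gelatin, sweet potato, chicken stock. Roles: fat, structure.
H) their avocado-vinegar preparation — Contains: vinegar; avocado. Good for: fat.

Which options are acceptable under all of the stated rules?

A: has butter, so not paleo; has butter, so not Whole30-style — out
B: has barley, so not paleo; has barley, so not Whole30-style — reject
C: works as a fat, Whole30-style, paleo — OK
D: only gelatin, pork and avocado; none excluded — valid
E: has spelt, so not paleo; has spelt, so not Whole30-style — no
F: has barley, so not paleo; has barley, so not Whole30-style — no
G: Whole30-style, paleo — OK
H: all constraints satisfied — keep

C, D, G, H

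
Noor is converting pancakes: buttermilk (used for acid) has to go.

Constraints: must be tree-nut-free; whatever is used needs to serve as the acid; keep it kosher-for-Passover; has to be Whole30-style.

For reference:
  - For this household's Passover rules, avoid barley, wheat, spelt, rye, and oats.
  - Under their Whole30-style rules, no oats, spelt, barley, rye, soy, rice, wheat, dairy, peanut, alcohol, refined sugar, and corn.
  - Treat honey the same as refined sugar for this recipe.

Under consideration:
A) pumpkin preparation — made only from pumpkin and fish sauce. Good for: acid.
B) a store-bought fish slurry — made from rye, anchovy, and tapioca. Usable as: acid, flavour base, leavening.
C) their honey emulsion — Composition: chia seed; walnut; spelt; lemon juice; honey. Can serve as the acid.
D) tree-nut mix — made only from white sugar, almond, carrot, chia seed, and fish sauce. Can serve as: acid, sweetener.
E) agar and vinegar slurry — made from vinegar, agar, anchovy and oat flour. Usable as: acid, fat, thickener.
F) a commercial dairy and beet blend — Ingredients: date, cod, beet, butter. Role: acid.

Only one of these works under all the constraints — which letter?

A: works as an acid, no tree nuts, Whole30-style — OK
B: has rye, so not kosher-for-Passover; has rye, so not Whole30-style — no
C: has spelt, so not kosher-for-Passover; has honey, so not Whole30-style (and 1 more) — no
D: has white sugar, so not Whole30-style; has almond, so not tree-nut-free — reject
E: has oat flour, so not kosher-for-Passover; has oat flour, so not Whole30-style — out
F: has butter, so not Whole30-style — out

A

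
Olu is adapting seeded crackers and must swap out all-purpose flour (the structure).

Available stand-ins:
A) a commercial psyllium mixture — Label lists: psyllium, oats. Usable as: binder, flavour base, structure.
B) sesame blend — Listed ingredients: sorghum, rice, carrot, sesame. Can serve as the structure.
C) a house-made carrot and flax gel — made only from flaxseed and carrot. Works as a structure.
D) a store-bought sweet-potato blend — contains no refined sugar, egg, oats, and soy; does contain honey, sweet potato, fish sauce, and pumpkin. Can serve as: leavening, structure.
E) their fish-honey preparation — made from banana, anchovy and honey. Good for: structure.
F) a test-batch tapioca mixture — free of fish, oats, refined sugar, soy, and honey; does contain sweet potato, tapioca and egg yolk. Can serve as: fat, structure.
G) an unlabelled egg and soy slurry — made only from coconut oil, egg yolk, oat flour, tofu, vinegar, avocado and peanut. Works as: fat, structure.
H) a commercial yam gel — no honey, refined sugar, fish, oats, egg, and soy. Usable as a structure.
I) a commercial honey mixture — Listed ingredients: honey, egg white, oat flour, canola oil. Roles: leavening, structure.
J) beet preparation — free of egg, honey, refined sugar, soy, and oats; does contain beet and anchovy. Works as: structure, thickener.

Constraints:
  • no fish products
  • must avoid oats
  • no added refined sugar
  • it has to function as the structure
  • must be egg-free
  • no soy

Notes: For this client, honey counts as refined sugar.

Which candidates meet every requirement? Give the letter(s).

A: has oats, so not oat-free — out
B: rice and sesame etc. — none of it excluded — valid
C: works as a structure, no egg, no-added-sugar — keep
D: has fish sauce, so not fish-free; has honey, so not no-added-sugar — out
E: has anchovy, so not fish-free; has honey, so not no-added-sugar — out
F: has egg yolk, so not egg-free — out
G: has oat flour, so not oat-free; has egg yolk, so not egg-free (and 1 more) — out
H: nothing on the exclusion list — keep
I: has oat flour, so not oat-free; has honey, so not no-added-sugar (and 1 more) — reject
J: has anchovy, so not fish-free — reject

B, C, H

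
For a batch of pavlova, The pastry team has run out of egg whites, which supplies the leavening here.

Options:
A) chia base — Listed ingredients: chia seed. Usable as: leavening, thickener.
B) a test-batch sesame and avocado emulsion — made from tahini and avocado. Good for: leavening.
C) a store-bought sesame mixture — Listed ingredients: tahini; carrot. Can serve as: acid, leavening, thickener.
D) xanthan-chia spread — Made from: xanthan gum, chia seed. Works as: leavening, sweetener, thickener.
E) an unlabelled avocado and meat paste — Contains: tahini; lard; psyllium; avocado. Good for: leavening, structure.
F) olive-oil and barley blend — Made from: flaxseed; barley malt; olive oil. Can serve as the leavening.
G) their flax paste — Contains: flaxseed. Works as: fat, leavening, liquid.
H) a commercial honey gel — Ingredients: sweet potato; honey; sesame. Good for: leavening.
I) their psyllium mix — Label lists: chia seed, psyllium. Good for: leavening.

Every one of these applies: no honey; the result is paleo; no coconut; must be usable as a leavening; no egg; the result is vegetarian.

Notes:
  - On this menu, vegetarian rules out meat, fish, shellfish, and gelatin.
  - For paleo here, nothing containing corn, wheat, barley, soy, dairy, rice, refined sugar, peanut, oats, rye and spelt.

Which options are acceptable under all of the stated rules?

A: only chia seed; none excluded — OK
B: only tahini and avocado; none excluded — valid
C: works as a leavening, paleo, vegetarian — valid
D: every rule checks out — valid
E: has lard, so not vegetarian — no
F: has barley malt, so not paleo — out
G: vegetarian, paleo — valid
H: has honey, so not honey-free — no
I: every rule checks out — OK

A, B, C, D, G, I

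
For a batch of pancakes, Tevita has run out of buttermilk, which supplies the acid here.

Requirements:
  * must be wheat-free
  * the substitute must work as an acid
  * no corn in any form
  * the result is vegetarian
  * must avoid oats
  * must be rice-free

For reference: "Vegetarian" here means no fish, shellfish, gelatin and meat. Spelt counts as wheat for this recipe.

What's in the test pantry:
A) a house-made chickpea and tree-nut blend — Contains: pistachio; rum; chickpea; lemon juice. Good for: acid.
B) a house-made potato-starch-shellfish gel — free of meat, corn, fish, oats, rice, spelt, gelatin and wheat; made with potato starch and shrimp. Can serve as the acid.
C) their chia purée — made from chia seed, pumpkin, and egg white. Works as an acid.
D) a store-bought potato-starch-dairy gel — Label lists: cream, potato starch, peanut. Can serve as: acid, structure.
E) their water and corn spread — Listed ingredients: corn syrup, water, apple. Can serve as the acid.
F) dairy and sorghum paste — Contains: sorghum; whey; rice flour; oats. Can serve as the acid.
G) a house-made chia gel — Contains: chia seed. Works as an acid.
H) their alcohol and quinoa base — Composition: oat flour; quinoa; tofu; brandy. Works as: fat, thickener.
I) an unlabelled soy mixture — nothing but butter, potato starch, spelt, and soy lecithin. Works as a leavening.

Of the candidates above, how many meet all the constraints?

4

A: works as an acid, no rice, vegetarian — keep
B: has shrimp, so not vegetarian — reject
C: only egg white, pumpkin and chia seed; none excluded — valid
D: only cream, peanut, and potato starch; none excluded — OK
E: has corn syrup, so not corn-free — reject
F: has rice flour, so not rice-free; has oats, so not oat-free — reject
G: works as an acid, vegetarian, no rice — valid
H: not usable as an acid; has oat flour, so not oat-free — out
I: not usable as an acid; has spelt, so not wheat-free — reject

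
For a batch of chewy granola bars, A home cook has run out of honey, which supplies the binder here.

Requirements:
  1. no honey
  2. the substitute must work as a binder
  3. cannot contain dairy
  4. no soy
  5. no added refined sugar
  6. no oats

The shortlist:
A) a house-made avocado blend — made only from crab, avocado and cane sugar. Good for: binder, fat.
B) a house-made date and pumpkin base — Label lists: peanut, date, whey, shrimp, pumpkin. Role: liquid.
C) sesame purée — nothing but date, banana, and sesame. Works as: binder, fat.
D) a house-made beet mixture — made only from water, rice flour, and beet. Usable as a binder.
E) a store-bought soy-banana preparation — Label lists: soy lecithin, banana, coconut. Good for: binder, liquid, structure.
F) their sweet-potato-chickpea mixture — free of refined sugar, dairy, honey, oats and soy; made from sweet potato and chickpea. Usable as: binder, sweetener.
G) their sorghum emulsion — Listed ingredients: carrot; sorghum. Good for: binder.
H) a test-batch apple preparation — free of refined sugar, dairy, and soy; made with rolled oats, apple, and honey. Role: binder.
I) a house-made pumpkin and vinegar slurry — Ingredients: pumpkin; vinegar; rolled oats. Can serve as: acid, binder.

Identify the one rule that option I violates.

oat-free

usable as a binder: satisfied
no-added-sugar: satisfied
dairy-free: satisfied
soy-free: satisfied
honey-free: satisfied
oat-free: has rolled oats — fails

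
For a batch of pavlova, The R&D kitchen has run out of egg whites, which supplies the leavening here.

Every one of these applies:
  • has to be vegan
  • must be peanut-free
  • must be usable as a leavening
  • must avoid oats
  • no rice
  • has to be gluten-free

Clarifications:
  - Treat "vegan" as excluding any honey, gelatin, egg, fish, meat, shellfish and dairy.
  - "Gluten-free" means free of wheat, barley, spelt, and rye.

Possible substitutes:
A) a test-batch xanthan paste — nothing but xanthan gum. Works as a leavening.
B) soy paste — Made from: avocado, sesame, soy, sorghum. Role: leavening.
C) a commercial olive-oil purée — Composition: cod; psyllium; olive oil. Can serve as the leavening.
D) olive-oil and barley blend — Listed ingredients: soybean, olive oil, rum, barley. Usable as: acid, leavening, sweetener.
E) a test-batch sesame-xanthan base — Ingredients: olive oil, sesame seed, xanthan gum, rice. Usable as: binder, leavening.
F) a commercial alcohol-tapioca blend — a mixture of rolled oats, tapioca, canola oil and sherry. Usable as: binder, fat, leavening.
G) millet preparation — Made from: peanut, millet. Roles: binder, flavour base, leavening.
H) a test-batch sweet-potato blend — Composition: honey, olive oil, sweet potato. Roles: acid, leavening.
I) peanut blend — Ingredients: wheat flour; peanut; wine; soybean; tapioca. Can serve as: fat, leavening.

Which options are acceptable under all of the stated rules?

A, B

A: only xanthan gum; none excluded — keep
B: works as a leavening, vegan, no peanut — valid
C: has cod, so not vegan — out
D: has barley, so not gluten-free — no
E: has rice, so not rice-free — no
F: has rolled oats, so not oat-free — reject
G: has peanut, so not peanut-free — reject
H: has honey, so not vegan — no
I: has wheat flour, so not gluten-free; has peanut, so not peanut-free — no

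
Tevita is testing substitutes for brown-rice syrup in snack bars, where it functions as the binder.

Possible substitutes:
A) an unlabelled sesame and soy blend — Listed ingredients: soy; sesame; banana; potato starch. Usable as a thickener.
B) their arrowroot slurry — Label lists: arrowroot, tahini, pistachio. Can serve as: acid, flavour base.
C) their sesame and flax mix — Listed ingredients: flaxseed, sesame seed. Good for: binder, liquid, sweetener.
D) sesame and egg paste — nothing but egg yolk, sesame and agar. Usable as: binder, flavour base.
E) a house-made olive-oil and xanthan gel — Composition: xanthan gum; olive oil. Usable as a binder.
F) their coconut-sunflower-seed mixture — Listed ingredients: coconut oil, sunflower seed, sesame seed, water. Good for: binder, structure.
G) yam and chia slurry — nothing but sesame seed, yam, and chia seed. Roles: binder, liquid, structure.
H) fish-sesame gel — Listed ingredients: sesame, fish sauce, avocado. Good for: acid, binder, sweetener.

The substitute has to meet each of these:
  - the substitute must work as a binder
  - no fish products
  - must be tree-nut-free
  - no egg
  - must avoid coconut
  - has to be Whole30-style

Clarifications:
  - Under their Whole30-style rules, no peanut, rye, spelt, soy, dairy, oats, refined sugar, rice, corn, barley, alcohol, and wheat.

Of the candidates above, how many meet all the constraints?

3

A: not usable as a binder; has soy, so not Whole30-style — out
B: not usable as a binder; has pistachio, so not tree-nut-free — out
C: works as a binder, no tree nuts, Whole30-style — OK
D: has egg yolk, so not egg-free — reject
E: works as a binder, no egg, no coconut — valid
F: has coconut oil, so not coconut-free — out
G: works as a binder, Whole30-style, no coconut — keep
H: has fish sauce, so not fish-free — out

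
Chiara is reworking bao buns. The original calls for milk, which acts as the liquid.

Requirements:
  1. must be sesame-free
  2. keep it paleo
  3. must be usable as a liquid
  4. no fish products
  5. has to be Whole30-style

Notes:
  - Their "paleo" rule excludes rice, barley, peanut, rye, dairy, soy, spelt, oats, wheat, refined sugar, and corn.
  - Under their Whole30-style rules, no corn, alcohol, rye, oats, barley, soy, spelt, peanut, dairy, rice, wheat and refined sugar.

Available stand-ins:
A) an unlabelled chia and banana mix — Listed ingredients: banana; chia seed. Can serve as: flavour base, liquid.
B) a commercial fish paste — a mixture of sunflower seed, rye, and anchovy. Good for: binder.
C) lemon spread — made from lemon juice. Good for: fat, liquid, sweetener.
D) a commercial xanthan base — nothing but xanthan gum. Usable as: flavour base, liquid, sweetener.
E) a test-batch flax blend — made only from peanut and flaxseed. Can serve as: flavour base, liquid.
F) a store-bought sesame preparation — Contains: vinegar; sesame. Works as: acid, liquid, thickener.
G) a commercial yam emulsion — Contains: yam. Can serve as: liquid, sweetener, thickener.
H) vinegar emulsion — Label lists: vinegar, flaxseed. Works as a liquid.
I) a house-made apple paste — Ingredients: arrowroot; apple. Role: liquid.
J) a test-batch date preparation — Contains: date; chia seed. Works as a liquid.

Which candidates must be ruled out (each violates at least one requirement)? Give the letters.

A: Whole30-style, paleo — OK
B: not usable as a liquid; has rye, so not paleo (and 2 more) — no
C: only lemon juice; none excluded — keep
D: paleo, Whole30-style — OK
E: has peanut, so not paleo; has peanut, so not Whole30-style — no
F: has sesame, so not sesame-free — reject
G: only yam; none excluded — valid
H: only flaxseed and vinegar; none excluded — OK
I: only apple and arrowroot; none excluded — keep
J: only date and chia seed; none excluded — valid

B, E, F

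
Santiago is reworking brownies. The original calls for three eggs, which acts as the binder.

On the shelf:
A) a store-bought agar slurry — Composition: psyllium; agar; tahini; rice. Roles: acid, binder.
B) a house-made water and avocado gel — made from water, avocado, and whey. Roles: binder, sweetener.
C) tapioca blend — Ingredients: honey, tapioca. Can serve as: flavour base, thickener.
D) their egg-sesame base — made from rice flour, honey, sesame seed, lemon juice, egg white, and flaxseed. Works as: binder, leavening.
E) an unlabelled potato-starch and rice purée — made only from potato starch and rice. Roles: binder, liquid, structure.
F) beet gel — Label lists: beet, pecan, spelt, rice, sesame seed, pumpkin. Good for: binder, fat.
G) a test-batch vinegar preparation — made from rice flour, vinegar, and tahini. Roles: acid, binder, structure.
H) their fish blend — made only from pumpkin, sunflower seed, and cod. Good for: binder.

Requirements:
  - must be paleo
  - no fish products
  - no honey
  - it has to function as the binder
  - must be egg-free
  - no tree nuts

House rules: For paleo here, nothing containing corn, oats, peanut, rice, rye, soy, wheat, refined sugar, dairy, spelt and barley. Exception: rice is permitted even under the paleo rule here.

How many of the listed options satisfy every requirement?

A: rice is permitted under the paleo carve-out; nothing else excluded — OK
B: has whey, so not paleo — no
C: not usable as a binder; has honey, so not honey-free — reject
D: has honey, so not honey-free; has egg white, so not egg-free — no
E: rice is permitted under the paleo carve-out; nothing else excluded — keep
F: has spelt, so not paleo; has pecan, so not tree-nut-free — no
G: rice is permitted under the paleo carve-out; nothing else excluded — keep
H: has cod, so not fish-free — out

3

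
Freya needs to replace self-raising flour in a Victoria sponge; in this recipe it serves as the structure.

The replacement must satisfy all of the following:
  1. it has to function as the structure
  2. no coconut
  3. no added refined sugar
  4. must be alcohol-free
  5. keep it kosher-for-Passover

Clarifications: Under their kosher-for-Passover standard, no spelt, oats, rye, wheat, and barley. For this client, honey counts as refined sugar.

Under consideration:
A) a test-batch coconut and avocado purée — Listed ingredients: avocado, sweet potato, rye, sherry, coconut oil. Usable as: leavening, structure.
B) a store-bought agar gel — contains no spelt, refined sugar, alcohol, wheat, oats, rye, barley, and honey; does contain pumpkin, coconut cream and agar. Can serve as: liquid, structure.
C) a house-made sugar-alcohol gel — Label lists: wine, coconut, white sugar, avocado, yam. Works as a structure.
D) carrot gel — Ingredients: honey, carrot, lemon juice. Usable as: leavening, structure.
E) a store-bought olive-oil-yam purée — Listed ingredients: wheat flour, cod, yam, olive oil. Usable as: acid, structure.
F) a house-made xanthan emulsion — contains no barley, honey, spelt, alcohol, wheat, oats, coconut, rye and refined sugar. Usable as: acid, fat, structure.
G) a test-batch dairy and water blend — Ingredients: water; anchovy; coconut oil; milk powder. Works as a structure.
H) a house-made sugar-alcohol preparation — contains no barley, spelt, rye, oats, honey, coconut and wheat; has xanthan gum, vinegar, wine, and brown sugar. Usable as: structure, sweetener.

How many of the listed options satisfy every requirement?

A: has rye, so not kosher-for-Passover; has coconut oil, so not coconut-free (and 1 more) — reject
B: has coconut cream, so not coconut-free — out
C: has coconut, so not coconut-free; has wine, so not alcohol-free (and 1 more) — no
D: has honey, so not no-added-sugar — reject
E: has wheat flour, so not kosher-for-Passover — reject
F: works as a structure, no-added-sugar, no coconut — valid
G: has coconut oil, so not coconut-free — no
H: has wine, so not alcohol-free; has brown sugar, so not no-added-sugar — reject

1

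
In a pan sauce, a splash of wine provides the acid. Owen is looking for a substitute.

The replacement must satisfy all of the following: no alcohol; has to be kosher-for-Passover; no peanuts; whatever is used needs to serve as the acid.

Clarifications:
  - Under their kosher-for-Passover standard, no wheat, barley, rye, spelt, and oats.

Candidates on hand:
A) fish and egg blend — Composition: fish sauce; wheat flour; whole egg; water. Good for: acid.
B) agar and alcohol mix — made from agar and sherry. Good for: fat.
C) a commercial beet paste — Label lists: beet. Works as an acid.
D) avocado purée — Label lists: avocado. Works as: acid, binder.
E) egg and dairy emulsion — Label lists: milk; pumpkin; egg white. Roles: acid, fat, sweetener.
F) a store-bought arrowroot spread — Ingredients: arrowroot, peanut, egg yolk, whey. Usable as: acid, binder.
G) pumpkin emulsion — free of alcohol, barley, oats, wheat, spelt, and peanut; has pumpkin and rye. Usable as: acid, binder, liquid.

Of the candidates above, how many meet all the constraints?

3

A: has wheat flour, so not kosher-for-Passover — reject
B: not usable as an acid; has sherry, so not alcohol-free — reject
C: only beet; none excluded — valid
D: all constraints satisfied — OK
E: no alcohol, kosher-for-Passover — OK
F: has peanut, so not peanut-free — no
G: has rye, so not kosher-for-Passover — reject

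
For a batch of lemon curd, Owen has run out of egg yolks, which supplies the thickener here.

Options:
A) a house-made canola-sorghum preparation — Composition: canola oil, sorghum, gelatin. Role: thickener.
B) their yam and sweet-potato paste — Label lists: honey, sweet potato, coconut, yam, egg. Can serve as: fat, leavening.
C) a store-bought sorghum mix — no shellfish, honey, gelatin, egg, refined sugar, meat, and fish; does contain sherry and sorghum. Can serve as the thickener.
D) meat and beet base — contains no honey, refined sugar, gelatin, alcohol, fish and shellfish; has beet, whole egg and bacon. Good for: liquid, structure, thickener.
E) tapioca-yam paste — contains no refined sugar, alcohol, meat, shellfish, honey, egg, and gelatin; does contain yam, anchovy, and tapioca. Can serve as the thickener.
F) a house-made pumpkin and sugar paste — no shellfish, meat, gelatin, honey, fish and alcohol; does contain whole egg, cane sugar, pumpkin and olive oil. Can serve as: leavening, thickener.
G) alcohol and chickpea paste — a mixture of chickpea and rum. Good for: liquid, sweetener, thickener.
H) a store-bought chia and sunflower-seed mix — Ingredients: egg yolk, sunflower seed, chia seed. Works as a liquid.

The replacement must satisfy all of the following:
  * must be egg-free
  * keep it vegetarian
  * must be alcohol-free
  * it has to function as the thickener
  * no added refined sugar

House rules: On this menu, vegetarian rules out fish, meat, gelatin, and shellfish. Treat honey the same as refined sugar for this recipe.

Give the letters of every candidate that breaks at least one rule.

A: has gelatin, so not vegetarian — reject
B: not usable as a thickener; has honey, so not no-added-sugar (and 1 more) — no
C: has sherry, so not alcohol-free — no
D: has bacon, so not vegetarian; has whole egg, so not egg-free — reject
E: has anchovy, so not vegetarian — no
F: has cane sugar, so not no-added-sugar; has whole egg, so not egg-free — out
G: has rum, so not alcohol-free — no
H: not usable as a thickener; has egg yolk, so not egg-free — out

A, B, C, D, E, F, G, H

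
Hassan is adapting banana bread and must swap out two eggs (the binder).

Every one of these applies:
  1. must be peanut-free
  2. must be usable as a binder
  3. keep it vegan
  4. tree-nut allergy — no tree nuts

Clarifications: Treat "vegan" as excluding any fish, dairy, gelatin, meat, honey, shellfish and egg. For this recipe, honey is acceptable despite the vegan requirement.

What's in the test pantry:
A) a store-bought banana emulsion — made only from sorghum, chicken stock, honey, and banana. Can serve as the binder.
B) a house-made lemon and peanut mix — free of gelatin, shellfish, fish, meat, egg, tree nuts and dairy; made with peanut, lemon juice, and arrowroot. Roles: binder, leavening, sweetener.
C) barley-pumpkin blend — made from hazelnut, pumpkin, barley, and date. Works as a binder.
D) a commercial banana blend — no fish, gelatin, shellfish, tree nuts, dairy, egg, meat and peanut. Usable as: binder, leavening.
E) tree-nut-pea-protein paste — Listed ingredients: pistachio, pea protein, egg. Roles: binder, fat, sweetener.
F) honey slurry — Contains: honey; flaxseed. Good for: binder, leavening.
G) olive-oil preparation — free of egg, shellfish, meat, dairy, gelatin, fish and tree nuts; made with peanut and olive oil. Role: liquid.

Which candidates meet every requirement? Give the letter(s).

D, F

A: has chicken stock, so not vegan — out
B: has peanut, so not peanut-free — no
C: has hazelnut, so not tree-nut-free — reject
D: no tree nuts, no peanut — keep
E: has egg, so not vegan; has pistachio, so not tree-nut-free — no
F: honey is permitted under the vegan carve-out; nothing else excluded — OK
G: not usable as a binder; has peanut, so not peanut-free — reject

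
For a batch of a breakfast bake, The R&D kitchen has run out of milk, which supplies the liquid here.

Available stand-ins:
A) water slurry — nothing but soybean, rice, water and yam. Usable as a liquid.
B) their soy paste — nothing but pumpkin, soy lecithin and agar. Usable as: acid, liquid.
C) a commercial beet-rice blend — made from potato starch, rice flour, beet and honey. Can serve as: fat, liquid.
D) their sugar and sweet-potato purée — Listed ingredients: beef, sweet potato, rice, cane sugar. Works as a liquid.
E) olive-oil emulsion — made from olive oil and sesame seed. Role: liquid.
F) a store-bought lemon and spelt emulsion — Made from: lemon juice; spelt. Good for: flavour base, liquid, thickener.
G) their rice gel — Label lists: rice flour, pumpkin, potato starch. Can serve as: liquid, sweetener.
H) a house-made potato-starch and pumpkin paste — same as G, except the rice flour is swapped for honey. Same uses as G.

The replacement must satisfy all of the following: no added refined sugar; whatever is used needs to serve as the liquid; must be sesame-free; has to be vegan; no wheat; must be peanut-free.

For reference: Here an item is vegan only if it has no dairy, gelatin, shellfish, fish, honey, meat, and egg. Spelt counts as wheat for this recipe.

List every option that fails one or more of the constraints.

C, D, E, F, H

A: rice and soybean etc. — none of it excluded — OK
B: works as a liquid, no peanut, no refined sugar — keep
C: has honey, so not vegan — reject
D: has beef, so not vegan; has cane sugar, so not no-added-sugar — no
E: has sesame seed, so not sesame-free — reject
F: has spelt, so not wheat-free — out
G: every rule checks out — valid
H: has honey, so not vegan — reject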